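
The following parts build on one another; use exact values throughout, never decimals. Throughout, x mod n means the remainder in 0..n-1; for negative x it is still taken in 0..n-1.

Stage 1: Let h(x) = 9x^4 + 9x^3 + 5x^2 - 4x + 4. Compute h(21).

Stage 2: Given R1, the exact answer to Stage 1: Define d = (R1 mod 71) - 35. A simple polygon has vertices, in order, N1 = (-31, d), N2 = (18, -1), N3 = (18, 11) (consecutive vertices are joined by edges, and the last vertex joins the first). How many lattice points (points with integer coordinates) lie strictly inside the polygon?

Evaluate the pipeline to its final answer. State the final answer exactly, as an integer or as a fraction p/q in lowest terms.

285

Stage 1: 9*(21)^4 + 9*(21)^3 + 5*(21)^2 - 4*(21)^1 + 4 = (1750329) + (83349) + (2205) + (-84) + (4) = 1835803; answer 1835803
Stage 2: R1 = 1835803; d = -8; cross terms: (-31*-1 - 18*-8)=175, (18*11 - 18*-1)=216, (18*-8 - -31*11)=197; twice the area = |588| = 588; area = 294; boundary points = 7 + 12 + 1 = 20; strictly interior points = area - boundary/2 + 1 = 285; answer 285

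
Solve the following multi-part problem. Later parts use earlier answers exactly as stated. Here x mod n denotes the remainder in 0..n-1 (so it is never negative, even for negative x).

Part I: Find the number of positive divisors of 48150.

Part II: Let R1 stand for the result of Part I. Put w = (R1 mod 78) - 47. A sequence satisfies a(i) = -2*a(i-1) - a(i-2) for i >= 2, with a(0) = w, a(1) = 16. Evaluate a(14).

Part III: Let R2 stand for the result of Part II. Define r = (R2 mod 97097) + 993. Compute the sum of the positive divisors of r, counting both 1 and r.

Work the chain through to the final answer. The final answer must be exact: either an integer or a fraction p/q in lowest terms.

Part I: 48150 = 2 * 3^2 * 5^2 * 107; number of divisors = (1+1) * (2+1) * (2+1) * (1+1) = 36; answer 36
Part II: R1 = 36; w = -11; a(2) = -2*(16) - 1*(-11) = -21; iterating: a(2)=-21, a(3)=26, a(4)=-31, a(5)=36, a(6)=-41, a(7)=46, a(8)=-51, a(9)=56, a(10)=-61, a(11)=66, a(12)=-71, a(13)=76, a(14)=-81; answer -81
Part III: R2 = -81; r = 98009; 98009 is prime, so its only divisors are 1 and 98009; sigma = 1 + 98009 = 98010; answer 98010

98010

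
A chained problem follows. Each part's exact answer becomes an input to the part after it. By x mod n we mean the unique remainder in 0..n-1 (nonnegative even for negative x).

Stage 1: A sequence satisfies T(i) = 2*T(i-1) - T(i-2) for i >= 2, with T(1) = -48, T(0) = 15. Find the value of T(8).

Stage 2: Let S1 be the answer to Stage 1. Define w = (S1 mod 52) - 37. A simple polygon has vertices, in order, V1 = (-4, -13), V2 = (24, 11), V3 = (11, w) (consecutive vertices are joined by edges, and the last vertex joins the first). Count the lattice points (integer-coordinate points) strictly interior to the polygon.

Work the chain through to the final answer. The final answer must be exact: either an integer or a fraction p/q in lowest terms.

80

Stage 1: T(2) = 2*(-48) - 1*(15) = -111; iterating: T(2)=-111, T(3)=-174, T(4)=-237, T(5)=-300, T(6)=-363, T(7)=-426, T(8)=-489; answer -489
Stage 2: S1 = -489; w = -6; cross terms: (-4*11 - 24*-13)=268, (24*-6 - 11*11)=-265, (11*-13 - -4*-6)=-167; twice the area = |-164| = 164; area = 82; boundary points = 4 + 1 + 1 = 6; strictly interior points = area - boundary/2 + 1 = 80; answer 80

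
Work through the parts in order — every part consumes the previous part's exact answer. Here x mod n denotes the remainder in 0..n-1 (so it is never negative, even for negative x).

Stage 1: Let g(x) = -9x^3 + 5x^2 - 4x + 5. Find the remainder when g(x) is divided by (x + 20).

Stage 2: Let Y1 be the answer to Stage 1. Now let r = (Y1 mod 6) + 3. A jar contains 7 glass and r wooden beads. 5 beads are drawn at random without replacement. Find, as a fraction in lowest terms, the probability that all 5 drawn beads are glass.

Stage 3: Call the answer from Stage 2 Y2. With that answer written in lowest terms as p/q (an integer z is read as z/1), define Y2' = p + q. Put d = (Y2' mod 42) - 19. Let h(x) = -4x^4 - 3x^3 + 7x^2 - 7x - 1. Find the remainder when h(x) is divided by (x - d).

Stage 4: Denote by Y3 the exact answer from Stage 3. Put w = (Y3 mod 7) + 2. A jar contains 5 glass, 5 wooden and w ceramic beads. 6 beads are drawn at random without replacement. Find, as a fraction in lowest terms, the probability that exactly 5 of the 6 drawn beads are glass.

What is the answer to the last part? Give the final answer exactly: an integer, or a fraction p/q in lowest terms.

Stage 1: remainder = value at the root: -9*(-20)^3 + 5*(-20)^2 - 4*(-20)^1 + 5 = (72000) + (2000) + (80) + (5) = 74085; answer 74085
Stage 2: Y1 = 74085; r = 6; total draws C(13,5) = 1287; favorable C(7,5) = 21; P = 7/429; answer 7/429
Stage 3: Y2 = 7/429; threaded value p + q = 436; d = -3; remainder = value at the root: -4*(-3)^4 - 3*(-3)^3 + 7*(-3)^2 - 7*(-3)^1 - 1 = (-324) + (81) + (63) + (21) + (-1) = -160; answer -160
Stage 4: Y3 = -160; w = 3; total draws C(13,6) = 1716; favorable C(5,5)*C(8,1) = 8; P = 2/429; answer 2/429

2/429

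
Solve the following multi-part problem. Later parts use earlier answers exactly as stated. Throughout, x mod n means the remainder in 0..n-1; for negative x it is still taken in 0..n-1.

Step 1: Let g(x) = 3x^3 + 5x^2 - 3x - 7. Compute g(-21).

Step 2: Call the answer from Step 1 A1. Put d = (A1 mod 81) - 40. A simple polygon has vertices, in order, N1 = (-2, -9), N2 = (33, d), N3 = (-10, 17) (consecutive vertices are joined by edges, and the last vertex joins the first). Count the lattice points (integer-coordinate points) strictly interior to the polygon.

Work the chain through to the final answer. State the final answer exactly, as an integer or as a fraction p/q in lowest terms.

626

Step 1: 3*(-21)^3 + 5*(-21)^2 - 3*(-21)^1 - 7 = (-27783) + (2205) + (63) + (-7) = -25522; answer -25522
Step 2: A1 = -25522; d = 34; cross terms: (-2*34 - 33*-9)=229, (33*17 - -10*34)=901, (-10*-9 - -2*17)=124; twice the area = |1254| = 1254; area = 627; boundary points = 1 + 1 + 2 = 4; strictly interior points = area - boundary/2 + 1 = 626; answer 626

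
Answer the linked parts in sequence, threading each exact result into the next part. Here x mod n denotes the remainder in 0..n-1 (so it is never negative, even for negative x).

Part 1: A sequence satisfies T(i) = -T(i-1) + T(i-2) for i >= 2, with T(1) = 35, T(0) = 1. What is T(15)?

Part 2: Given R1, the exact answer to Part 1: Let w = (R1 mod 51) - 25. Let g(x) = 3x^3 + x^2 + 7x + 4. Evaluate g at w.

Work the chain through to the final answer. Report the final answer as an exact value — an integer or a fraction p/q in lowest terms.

Part 1: T(2) = -1*(35) + 1*(1) = -34; iterating: T(2)=-34, T(3)=69, T(4)=-103, T(5)=172, T(6)=-275, T(7)=447, T(8)=-722, T(9)=1169, T(10)=-1891, T(11)=3060, T(12)=-4951, T(13)=8011, T(14)=-12962, T(15)=20973; answer 20973
Part 2: R1 = 20973; w = -13; 3*(-13)^3 + 1*(-13)^2 + 7*(-13)^1 + 4 = (-6591) + (169) + (-91) + (4) = -6509; answer -6509

-6509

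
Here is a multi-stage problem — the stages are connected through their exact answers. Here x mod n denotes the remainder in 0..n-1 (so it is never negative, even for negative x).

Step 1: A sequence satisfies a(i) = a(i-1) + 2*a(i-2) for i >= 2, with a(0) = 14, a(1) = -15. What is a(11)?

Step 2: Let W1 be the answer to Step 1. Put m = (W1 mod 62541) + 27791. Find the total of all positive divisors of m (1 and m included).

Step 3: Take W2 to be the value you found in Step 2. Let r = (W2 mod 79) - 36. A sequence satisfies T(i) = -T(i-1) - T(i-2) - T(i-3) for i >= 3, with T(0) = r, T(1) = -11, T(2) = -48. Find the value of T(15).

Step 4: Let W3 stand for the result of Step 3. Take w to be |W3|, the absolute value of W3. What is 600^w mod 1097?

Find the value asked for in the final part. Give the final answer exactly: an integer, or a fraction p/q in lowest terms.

Step 1: a(2) = 1*(-15) + 2*(14) = 13; iterating: a(2)=13, a(3)=-17, a(4)=9, a(5)=-25, a(6)=-7, a(7)=-57, a(8)=-71, a(9)=-185, a(10)=-327, a(11)=-697; answer -697
Step 2: W1 = -697; m = 89635; 89635 = 5 * 7 * 13 * 197; sigma = (1 + 5) * (1 + 7) * (1 + 13) * (1 + 197) = 6 * 8 * 14 * 198 = 133056; answer 133056
Step 3: W2 = 133056; r = -16; T(3) = -1*(-48) - 1*(-11) - 1*(-16) = 75; iterating: T(3)=75, T(4)=-16, T(5)=-11, T(6)=-48, T(7)=75, T(8)=-16, T(9)=-11, T(10)=-48, T(11)=75, T(12)=-16, T(13)=-11, T(14)=-48, T(15)=75; answer 75
Step 4: W3 = 75; w = 75; squarings mod 1097: 600^1=600, 600^2=184, 600^4=946, 600^8=861, 600^16=846, 600^32=472, 600^64=93; 600^75 = 600^1 * 600^2 * 600^8 * 600^64 = 982 (mod 1097); answer 982

982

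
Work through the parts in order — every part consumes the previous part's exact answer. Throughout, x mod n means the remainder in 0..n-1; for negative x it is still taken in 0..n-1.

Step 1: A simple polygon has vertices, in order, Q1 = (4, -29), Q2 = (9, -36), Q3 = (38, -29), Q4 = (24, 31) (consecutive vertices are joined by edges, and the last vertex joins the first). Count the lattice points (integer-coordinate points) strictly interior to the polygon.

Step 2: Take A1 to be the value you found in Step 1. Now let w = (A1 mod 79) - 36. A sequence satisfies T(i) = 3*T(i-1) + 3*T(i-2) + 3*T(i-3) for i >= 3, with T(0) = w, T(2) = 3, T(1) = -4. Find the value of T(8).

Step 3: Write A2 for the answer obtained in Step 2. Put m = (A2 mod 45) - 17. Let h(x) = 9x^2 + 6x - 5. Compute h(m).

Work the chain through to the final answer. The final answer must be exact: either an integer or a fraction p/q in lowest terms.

2494

Step 1: cross terms: (4*-36 - 9*-29)=117, (9*-29 - 38*-36)=1107, (38*31 - 24*-29)=1874, (24*-29 - 4*31)=-820; twice the area = |2278| = 2278; area = 1139; boundary points = 1 + 1 + 2 + 20 = 24; strictly interior points = area - boundary/2 + 1 = 1128; answer 1128
Step 2: A1 = 1128; w = -14; T(3) = 3*(3) + 3*(-4) + 3*(-14) = -45; iterating: T(3)=-45, T(4)=-138, T(5)=-540, T(6)=-2169, T(7)=-8541, T(8)=-33750; answer -33750
Step 3: A2 = -33750; m = -17; 9*(-17)^2 + 6*(-17)^1 - 5 = (2601) + (-102) + (-5) = 2494; answer 2494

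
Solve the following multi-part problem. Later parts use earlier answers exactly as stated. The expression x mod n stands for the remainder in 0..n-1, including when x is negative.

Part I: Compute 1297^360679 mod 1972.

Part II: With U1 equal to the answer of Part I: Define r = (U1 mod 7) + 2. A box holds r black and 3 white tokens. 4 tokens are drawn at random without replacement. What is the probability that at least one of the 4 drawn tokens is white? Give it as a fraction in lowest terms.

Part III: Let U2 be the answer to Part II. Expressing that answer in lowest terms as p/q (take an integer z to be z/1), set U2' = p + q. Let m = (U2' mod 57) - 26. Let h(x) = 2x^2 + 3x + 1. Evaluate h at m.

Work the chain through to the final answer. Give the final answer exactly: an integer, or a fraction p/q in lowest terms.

Part I: squarings mod 1972: 1297^1=1297, 1297^2=93, 1297^4=761, 1297^8=1325, 1297^16=545, 1297^32=1225, 1297^64=1905, 1297^128=545, 1297^256=1225, 1297^512=1905, 1297^1024=545, 1297^2048=1225, 1297^4096=1905, 1297^8192=545, 1297^16384=1225, 1297^32768=1905, 1297^65536=545, 1297^131072=1225, 1297^262144=1905; 1297^360679 = 1297^1 * 1297^2 * 1297^4 * 1297^32 * 1297^64 * 1297^128 * 1297^32768 * 1297^65536 * 1297^262144 = 809 (mod 1972); answer 809
Part II: U1 = 809; r = 6; total draws C(9,4) = 126; complement C(6,4) = 15; favorable 126 - 15 = 111; P = 37/42; answer 37/42
Part III: U2 = 37/42; threaded value p + q = 79; m = -4; 2*(-4)^2 + 3*(-4)^1 + 1 = (32) + (-12) + (1) = 21; answer 21

21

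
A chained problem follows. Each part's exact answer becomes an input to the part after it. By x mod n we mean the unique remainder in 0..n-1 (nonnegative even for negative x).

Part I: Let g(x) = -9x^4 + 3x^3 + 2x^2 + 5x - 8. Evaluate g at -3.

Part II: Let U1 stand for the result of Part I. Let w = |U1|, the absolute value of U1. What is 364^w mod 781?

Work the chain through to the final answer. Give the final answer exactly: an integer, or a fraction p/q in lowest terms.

Part I: -9*(-3)^4 + 3*(-3)^3 + 2*(-3)^2 + 5*(-3)^1 - 8 = (-729) + (-81) + (18) + (-15) + (-8) = -815; answer -815
Part II: U1 = -815; w = 815; squarings mod 781: 364^1=364, 364^2=507, 364^4=100, 364^8=628, 364^16=760, 364^32=441, 364^64=12, 364^128=144, 364^256=430, 364^512=584; 364^815 = 364^1 * 364^2 * 364^4 * 364^8 * 364^32 * 364^256 * 364^512 = 529 (mod 781); answer 529

529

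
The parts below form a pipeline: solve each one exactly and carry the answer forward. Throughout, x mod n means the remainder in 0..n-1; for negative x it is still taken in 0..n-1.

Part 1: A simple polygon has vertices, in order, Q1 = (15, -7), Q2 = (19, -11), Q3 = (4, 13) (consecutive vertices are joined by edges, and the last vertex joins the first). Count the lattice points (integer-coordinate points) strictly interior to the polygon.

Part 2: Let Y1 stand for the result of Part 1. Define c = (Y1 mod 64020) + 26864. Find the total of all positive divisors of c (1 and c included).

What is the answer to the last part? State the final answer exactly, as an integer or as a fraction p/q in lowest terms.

Part 1: cross terms: (15*-11 - 19*-7)=-32, (19*13 - 4*-11)=291, (4*-7 - 15*13)=-223; twice the area = |36| = 36; area = 18; boundary points = 4 + 3 + 1 = 8; strictly interior points = area - boundary/2 + 1 = 15; answer 15
Part 2: Y1 = 15; c = 26879; 26879 is prime, so its only divisors are 1 and 26879; sigma = 1 + 26879 = 26880; answer 26880

26880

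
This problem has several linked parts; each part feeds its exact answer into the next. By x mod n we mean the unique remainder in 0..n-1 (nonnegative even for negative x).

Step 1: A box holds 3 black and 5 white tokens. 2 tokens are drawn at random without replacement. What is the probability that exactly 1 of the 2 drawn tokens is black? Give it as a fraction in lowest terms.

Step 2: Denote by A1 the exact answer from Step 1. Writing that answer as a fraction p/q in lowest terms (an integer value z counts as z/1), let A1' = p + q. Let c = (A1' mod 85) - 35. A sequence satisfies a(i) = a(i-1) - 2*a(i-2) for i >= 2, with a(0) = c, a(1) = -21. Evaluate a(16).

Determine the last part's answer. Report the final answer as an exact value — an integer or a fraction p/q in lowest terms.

-529

Step 1: total draws C(8,2) = 28; favorable C(3,1)*C(5,1) = 15; P = 15/28; answer 15/28
Step 2: A1 = 15/28; threaded value p + q = 43; c = 8; a(2) = 1*(-21) - 2*(8) = -37; iterating: a(2)=-37, a(3)=5, a(4)=79, a(5)=69, a(6)=-89, a(7)=-227, a(8)=-49, a(9)=405, a(10)=503, a(11)=-307, a(12)=-1313, a(13)=-699, a(14)=1927, a(15)=3325, a(16)=-529; answer -529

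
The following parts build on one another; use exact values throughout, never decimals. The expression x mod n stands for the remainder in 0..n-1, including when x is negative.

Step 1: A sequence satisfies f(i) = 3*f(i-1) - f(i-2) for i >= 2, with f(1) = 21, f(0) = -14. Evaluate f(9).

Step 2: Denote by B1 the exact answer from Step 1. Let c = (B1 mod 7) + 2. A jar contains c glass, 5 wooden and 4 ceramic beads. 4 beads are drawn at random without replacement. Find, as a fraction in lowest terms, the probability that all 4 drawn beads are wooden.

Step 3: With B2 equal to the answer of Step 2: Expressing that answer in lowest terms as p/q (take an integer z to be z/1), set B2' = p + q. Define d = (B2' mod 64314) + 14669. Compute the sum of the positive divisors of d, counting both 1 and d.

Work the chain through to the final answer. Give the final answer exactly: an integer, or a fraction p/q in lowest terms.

Step 1: f(2) = 3*(21) - 1*(-14) = 77; iterating: f(2)=77, f(3)=210, f(4)=553, f(5)=1449, f(6)=3794, f(7)=9933, f(8)=26005, f(9)=68082; answer 68082
Step 2: B1 = 68082; c = 2; total draws C(11,4) = 330; favorable C(5,4) = 5; P = 1/66; answer 1/66
Step 3: B2 = 1/66; threaded value p + q = 67; d = 14736; 14736 = 2^4 * 3 * 307; sigma = (1 + 2 + 4 + 8 + 16) * (1 + 3) * (1 + 307) = 31 * 4 * 308 = 38192; answer 38192

38192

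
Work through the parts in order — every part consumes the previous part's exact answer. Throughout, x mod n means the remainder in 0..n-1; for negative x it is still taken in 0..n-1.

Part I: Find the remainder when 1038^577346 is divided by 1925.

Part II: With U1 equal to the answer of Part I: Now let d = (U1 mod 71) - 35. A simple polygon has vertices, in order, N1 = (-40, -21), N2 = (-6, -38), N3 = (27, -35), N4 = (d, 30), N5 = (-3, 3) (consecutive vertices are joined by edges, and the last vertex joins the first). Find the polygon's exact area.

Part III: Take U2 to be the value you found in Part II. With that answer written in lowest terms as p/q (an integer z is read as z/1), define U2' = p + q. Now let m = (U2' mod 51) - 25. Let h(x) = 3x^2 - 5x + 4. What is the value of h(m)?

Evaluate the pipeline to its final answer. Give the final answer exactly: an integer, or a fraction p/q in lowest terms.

1222

Part I: squarings mod 1925: 1038^1=1038, 1038^2=1369, 1038^4=1136, 1038^8=746, 1038^16=191, 1038^32=1831, 1038^64=1136, 1038^128=746, 1038^256=191, 1038^512=1831, 1038^1024=1136, 1038^2048=746, 1038^4096=191, 1038^8192=1831, 1038^16384=1136, 1038^32768=746, 1038^65536=191, 1038^131072=1831, 1038^262144=1136, 1038^524288=746; 1038^577346 = 1038^2 * 1038^64 * 1038^256 * 1038^512 * 1038^1024 * 1038^2048 * 1038^16384 * 1038^32768 * 1038^524288 = 1159 (mod 1925); answer 1159
Part II: U1 = 1159; d = -12; cross terms: (-40*-38 - -6*-21)=1394, (-6*-35 - 27*-38)=1236, (27*30 - -12*-35)=390, (-12*3 - -3*30)=54, (-3*-21 - -40*3)=183; twice the area = |3257| = 3257; area = 3257/2; answer 3257/2
Part III: U2 = 3257/2; threaded value p + q = 3259; m = 21; 3*(21)^2 - 5*(21)^1 + 4 = (1323) + (-105) + (4) = 1222; answer 1222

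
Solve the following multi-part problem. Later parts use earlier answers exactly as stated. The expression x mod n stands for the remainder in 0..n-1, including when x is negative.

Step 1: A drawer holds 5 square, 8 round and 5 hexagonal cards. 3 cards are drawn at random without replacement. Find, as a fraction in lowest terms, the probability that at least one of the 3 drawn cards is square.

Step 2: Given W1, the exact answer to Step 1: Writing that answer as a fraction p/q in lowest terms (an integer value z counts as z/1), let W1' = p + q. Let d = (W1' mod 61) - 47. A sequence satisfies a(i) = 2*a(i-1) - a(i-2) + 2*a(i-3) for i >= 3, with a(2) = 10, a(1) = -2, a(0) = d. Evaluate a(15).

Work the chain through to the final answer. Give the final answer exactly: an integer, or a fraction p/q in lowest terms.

-229388

Step 1: total draws C(18,3) = 816; complement C(13,3) = 286; favorable 816 - 286 = 530; P = 265/408; answer 265/408
Step 2: W1 = 265/408; threaded value p + q = 673; d = -45; a(3) = 2*(10) - 1*(-2) + 2*(-45) = -68; iterating: a(3)=-68, a(4)=-150, a(5)=-212, a(6)=-410, a(7)=-908, a(8)=-1830, a(9)=-3572, a(10)=-7130, a(11)=-14348, a(12)=-28710, a(13)=-57332, a(14)=-114650, a(15)=-229388; answer -229388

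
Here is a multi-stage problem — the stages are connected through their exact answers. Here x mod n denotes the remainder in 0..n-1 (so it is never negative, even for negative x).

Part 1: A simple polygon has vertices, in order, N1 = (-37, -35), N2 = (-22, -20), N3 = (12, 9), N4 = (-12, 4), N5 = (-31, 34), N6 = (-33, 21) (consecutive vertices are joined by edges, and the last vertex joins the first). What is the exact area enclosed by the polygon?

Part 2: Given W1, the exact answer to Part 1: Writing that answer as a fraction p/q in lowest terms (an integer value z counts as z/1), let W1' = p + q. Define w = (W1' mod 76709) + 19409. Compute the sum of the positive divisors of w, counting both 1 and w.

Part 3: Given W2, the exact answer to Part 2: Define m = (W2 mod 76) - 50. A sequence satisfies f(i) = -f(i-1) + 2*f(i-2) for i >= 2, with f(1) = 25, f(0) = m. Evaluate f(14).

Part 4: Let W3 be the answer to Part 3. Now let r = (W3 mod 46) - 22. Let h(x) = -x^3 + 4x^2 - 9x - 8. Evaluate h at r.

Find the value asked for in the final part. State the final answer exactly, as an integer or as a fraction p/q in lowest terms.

-218

Part 1: cross terms: (-37*-20 - -22*-35)=-30, (-22*9 - 12*-20)=42, (12*4 - -12*9)=156, (-12*34 - -31*4)=-284, (-31*21 - -33*34)=471, (-33*-35 - -37*21)=1932; twice the area = |2287| = 2287; area = 2287/2; answer 2287/2
Part 2: W1 = 2287/2; threaded value p + q = 2289; w = 21698; 21698 = 2 * 19 * 571; sigma = (1 + 2) * (1 + 19) * (1 + 571) = 3 * 20 * 572 = 34320; answer 34320
Part 3: W2 = 34320; m = -6; f(2) = -1*(25) + 2*(-6) = -37; iterating: f(2)=-37, f(3)=87, f(4)=-161, f(5)=335, f(6)=-657, f(7)=1327, f(8)=-2641, f(9)=5295, f(10)=-10577, f(11)=21167, f(12)=-42321, f(13)=84655, f(14)=-169297; answer -169297
Part 4: W3 = -169297; r = 7; -1*(7)^3 + 4*(7)^2 - 9*(7)^1 - 8 = (-343) + (196) + (-63) + (-8) = -218; answer -218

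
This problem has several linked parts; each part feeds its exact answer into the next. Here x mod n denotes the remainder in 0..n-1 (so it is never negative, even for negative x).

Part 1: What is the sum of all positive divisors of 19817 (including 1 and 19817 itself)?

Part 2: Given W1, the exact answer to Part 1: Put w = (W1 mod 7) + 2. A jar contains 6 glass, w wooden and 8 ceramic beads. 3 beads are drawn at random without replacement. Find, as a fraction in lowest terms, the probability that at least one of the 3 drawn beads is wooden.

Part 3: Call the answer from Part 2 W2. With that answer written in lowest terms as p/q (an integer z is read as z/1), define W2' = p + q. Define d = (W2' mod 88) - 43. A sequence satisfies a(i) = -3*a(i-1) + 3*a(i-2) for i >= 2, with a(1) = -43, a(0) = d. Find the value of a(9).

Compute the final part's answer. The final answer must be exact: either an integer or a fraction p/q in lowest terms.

Part 1: 19817 = 7 * 19 * 149; sigma = (1 + 7) * (1 + 19) * (1 + 149) = 8 * 20 * 150 = 24000; answer 24000
Part 2: W1 = 24000; w = 6; total draws C(20,3) = 1140; complement C(14,3) = 364; favorable 1140 - 364 = 776; P = 194/285; answer 194/285
Part 3: W2 = 194/285; threaded value p + q = 479; d = -4; a(2) = -3*(-43) + 3*(-4) = 117; iterating: a(2)=117, a(3)=-480, a(4)=1791, a(5)=-6813, a(6)=25812, a(7)=-97875, a(8)=371061, a(9)=-1406808; answer -1406808

-1406808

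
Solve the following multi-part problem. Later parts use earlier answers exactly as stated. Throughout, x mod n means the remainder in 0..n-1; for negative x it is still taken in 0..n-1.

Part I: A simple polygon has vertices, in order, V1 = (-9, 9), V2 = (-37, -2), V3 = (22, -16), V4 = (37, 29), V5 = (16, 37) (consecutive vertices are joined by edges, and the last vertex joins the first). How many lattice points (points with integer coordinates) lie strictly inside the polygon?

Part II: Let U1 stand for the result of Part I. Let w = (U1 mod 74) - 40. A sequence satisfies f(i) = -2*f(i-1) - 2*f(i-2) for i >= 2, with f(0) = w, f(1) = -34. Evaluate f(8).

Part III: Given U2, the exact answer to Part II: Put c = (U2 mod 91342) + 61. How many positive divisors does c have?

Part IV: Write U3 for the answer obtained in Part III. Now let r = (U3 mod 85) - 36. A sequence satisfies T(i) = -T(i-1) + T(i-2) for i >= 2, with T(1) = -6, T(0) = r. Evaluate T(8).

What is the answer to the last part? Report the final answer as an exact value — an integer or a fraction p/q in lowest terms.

Part I: cross terms: (-9*-2 - -37*9)=351, (-37*-16 - 22*-2)=636, (22*29 - 37*-16)=1230, (37*37 - 16*29)=905, (16*9 - -9*37)=477; twice the area = |3599| = 3599; area = 3599/2; boundary points = 1 + 1 + 15 + 1 + 1 = 19; strictly interior points = area - boundary/2 + 1 = 1791; answer 1791
Part II: U1 = 1791; w = -25; f(2) = -2*(-34) - 2*(-25) = 118; iterating: f(2)=118, f(3)=-168, f(4)=100, f(5)=136, f(6)=-472, f(7)=672, f(8)=-400; answer -400
Part III: U2 = -400; c = 91003; 91003 = 11 * 8273; number of divisors = (1+1) * (1+1) = 4; answer 4
Part IV: U3 = 4; r = -32; T(2) = -1*(-6) + 1*(-32) = -26; iterating: T(2)=-26, T(3)=20, T(4)=-46, T(5)=66, T(6)=-112, T(7)=178, T(8)=-290; answer -290

-290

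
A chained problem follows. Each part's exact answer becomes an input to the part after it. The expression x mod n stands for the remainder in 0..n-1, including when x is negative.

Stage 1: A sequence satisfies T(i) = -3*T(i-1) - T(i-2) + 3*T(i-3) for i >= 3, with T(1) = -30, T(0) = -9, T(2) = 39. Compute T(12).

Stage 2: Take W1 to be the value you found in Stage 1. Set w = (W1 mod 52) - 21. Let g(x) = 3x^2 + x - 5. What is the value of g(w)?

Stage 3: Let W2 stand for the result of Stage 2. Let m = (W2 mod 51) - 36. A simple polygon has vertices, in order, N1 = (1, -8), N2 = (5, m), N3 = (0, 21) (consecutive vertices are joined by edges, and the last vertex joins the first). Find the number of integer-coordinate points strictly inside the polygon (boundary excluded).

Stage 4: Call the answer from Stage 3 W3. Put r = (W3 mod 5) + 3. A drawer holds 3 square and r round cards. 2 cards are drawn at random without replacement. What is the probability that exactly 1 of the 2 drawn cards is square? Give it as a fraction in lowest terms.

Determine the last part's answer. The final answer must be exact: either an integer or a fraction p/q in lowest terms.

3/5

Stage 1: T(3) = -3*(39) - 1*(-30) + 3*(-9) = -114; iterating: T(3)=-114, T(4)=213, T(5)=-408, T(6)=669, T(7)=-960, T(8)=987, T(9)=6, T(10)=-3885, T(11)=14610, T(12)=-39927; answer -39927
Stage 2: W1 = -39927; w = -12; 3*(-12)^2 + 1*(-12)^1 - 5 = (432) + (-12) + (-5) = 415; answer 415
Stage 3: W2 = 415; m = -29; cross terms: (1*-29 - 5*-8)=11, (5*21 - 0*-29)=105, (0*-8 - 1*21)=-21; twice the area = |95| = 95; area = 95/2; boundary points = 1 + 5 + 1 = 7; strictly interior points = area - boundary/2 + 1 = 45; answer 45
Stage 4: W3 = 45; r = 3; total draws C(6,2) = 15; favorable C(3,1)*C(3,1) = 9; P = 3/5; answer 3/5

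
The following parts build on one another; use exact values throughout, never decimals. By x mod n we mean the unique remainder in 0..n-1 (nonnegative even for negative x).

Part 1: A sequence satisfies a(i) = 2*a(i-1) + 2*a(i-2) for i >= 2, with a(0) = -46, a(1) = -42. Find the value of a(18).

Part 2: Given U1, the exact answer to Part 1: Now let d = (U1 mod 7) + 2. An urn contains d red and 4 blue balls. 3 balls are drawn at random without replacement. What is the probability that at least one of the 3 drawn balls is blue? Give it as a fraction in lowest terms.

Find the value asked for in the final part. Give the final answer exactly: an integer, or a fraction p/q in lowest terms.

37/42

Part 1: a(2) = 2*(-42) + 2*(-46) = -176; iterating: a(2)=-176, a(3)=-436, a(4)=-1224, a(5)=-3320, a(6)=-9088, a(7)=-24816, a(8)=-67808, a(9)=-185248, a(10)=-506112, a(11)=-1382720, a(12)=-3777664, a(13)=-10320768, a(14)=-28196864, a(15)=-77035264, a(16)=-210464256, a(17)=-574999040, a(18)=-1570926592; answer -1570926592
Part 2: U1 = -1570926592; d = 5; total draws C(9,3) = 84; complement C(5,3) = 10; favorable 84 - 10 = 74; P = 37/42; answer 37/42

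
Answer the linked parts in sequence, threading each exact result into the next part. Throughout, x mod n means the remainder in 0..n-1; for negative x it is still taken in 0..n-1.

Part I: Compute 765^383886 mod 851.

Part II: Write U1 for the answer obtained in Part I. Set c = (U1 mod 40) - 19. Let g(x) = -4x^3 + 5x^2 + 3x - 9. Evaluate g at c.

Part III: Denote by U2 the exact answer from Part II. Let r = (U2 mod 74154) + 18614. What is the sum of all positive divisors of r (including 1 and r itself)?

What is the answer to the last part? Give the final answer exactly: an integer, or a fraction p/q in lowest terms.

Part I: squarings mod 851: 765^1=765, 765^2=588, 765^4=238, 765^8=478, 765^16=416, 765^32=303, 765^64=752, 765^128=440, 765^256=423, 765^512=219, 765^1024=305, 765^2048=266, 765^4096=123, 765^8192=662, 765^16384=830, 765^32768=441, 765^65536=453, 765^131072=118, 765^262144=308; 765^383886 = 765^2 * 765^4 * 765^8 * 765^128 * 765^256 * 765^512 * 765^2048 * 765^4096 * 765^16384 * 765^32768 * 765^65536 * 765^262144 = 593 (mod 851); answer 593
Part II: U1 = 593; c = 14; -4*(14)^3 + 5*(14)^2 + 3*(14)^1 - 9 = (-10976) + (980) + (42) + (-9) = -9963; answer -9963
Part III: U2 = -9963; r = 82805; 82805 = 5 * 16561; sigma = (1 + 5) * (1 + 16561) = 6 * 16562 = 99372; answer 99372

99372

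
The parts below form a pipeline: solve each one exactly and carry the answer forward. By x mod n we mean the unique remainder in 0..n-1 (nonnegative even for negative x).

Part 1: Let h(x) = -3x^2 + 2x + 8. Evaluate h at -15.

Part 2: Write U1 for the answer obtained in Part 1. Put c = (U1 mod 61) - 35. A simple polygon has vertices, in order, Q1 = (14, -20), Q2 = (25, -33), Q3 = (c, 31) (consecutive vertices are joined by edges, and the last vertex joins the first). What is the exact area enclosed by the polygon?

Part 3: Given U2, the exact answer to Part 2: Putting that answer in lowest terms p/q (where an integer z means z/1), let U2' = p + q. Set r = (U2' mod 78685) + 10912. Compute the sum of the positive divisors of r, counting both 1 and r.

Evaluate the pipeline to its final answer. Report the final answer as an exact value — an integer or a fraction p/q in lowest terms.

11808

Part 1: -3*(-15)^2 + 2*(-15)^1 + 8 = (-675) + (-30) + (8) = -697; answer -697
Part 2: U1 = -697; c = 0; cross terms: (14*-33 - 25*-20)=38, (25*31 - 0*-33)=775, (0*-20 - 14*31)=-434; twice the area = |379| = 379; area = 379/2; answer 379/2
Part 3: U2 = 379/2; threaded value p + q = 381; r = 11293; 11293 = 23 * 491; sigma = (1 + 23) * (1 + 491) = 24 * 492 = 11808; answer 11808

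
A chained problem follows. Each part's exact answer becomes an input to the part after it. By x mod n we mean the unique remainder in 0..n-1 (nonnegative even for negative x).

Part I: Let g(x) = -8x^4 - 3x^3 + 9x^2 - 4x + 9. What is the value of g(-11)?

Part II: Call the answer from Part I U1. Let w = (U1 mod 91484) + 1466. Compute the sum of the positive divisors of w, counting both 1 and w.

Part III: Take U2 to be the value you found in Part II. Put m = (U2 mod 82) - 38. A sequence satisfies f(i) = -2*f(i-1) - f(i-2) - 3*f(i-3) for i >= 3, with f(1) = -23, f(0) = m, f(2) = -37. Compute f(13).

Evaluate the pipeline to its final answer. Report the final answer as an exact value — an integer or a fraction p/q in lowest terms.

Part I: -8*(-11)^4 - 3*(-11)^3 + 9*(-11)^2 - 4*(-11)^1 + 9 = (-117128) + (3993) + (1089) + (44) + (9) = -111993; answer -111993
Part II: U1 = -111993; w = 72441; 72441 = 3^3 * 2683; sigma = (1 + 3 + 9 + 27) * (1 + 2683) = 40 * 2684 = 107360; answer 107360
Part III: U2 = 107360; m = -16; f(3) = -2*(-37) - 1*(-23) - 3*(-16) = 145; iterating: f(3)=145, f(4)=-184, f(5)=334, f(6)=-919, f(7)=2056, f(8)=-4195, f(9)=9091, f(10)=-20155, f(11)=43804, f(12)=-94726, f(13)=206113; answer 206113

206113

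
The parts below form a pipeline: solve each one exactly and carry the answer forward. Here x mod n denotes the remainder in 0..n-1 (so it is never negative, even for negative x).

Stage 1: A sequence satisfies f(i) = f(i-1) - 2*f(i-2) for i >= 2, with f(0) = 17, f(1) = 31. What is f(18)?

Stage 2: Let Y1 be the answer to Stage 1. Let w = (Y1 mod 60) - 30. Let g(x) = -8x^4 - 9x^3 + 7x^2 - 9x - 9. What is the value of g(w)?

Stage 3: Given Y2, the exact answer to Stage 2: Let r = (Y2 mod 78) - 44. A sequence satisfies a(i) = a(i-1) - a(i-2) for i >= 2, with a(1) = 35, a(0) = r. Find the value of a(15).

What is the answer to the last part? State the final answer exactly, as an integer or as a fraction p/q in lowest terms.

14

Stage 1: f(2) = 1*(31) - 2*(17) = -3; iterating: f(2)=-3, f(3)=-65, f(4)=-59, f(5)=71, f(6)=189, f(7)=47, f(8)=-331, f(9)=-425, f(10)=237, f(11)=1087, f(12)=613, f(13)=-1561, f(14)=-2787, f(15)=335, f(16)=5909, f(17)=5239, f(18)=-6579; answer -6579
Stage 2: Y1 = -6579; w = -9; -8*(-9)^4 - 9*(-9)^3 + 7*(-9)^2 - 9*(-9)^1 - 9 = (-52488) + (6561) + (567) + (81) + (-9) = -45288; answer -45288
Stage 3: Y2 = -45288; r = -14; a(2) = 1*(35) - 1*(-14) = 49; iterating: a(2)=49, a(3)=14, a(4)=-35, a(5)=-49, a(6)=-14, a(7)=35, a(8)=49, a(9)=14, a(10)=-35, a(11)=-49, a(12)=-14, a(13)=35, a(14)=49, a(15)=14; answer 14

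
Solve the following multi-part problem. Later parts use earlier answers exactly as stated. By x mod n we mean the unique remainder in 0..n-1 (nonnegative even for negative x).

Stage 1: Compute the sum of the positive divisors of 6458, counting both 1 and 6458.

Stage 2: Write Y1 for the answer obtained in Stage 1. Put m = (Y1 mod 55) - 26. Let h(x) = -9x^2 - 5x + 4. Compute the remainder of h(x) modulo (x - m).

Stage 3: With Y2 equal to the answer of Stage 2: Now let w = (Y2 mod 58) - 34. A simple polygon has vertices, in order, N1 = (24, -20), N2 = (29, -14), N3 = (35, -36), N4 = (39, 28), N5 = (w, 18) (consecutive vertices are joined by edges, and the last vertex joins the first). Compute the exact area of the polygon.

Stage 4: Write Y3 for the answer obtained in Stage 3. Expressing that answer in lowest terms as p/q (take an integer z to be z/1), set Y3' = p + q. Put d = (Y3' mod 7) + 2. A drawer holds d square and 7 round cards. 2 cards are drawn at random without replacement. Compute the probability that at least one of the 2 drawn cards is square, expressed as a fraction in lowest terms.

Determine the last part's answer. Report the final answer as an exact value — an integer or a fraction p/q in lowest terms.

8/15

Stage 1: 6458 = 2 * 3229; sigma = (1 + 2) * (1 + 3229) = 3 * 3230 = 9690; answer 9690
Stage 2: Y1 = 9690; m = -16; remainder = value at the root: -9*(-16)^2 - 5*(-16)^1 + 4 = (-2304) + (80) + (4) = -2220; answer -2220
Stage 3: Y2 = -2220; w = 8; cross terms: (24*-14 - 29*-20)=244, (29*-36 - 35*-14)=-554, (35*28 - 39*-36)=2384, (39*18 - 8*28)=478, (8*-20 - 24*18)=-592; twice the area = |1960| = 1960; area = 980; answer 980
Stage 4: Y3 = 980; threaded value p + q = 981; d = 3; total draws C(10,2) = 45; complement C(7,2) = 21; favorable 45 - 21 = 24; P = 8/15; answer 8/15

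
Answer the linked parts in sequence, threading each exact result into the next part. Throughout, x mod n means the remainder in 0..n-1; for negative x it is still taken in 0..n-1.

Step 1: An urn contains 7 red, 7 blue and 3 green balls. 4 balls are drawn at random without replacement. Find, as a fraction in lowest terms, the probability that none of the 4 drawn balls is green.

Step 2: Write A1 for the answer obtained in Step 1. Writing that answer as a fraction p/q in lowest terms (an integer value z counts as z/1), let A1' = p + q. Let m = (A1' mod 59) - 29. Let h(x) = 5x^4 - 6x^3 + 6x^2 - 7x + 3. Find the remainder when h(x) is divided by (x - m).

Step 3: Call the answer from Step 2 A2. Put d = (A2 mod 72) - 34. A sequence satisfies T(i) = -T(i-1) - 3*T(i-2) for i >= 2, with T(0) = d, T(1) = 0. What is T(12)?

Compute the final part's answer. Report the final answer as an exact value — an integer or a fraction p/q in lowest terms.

Step 1: total draws C(17,4) = 2380; favorable C(14,4) = 1001; P = 143/340; answer 143/340
Step 2: A1 = 143/340; threaded value p + q = 483; m = -18; remainder = value at the root: 5*(-18)^4 - 6*(-18)^3 + 6*(-18)^2 - 7*(-18)^1 + 3 = (524880) + (34992) + (1944) + (126) + (3) = 561945; answer 561945
Step 3: A2 = 561945; d = 23; T(2) = -1*(0) - 3*(23) = -69; iterating: T(2)=-69, T(3)=69, T(4)=138, T(5)=-345, T(6)=-69, T(7)=1104, T(8)=-897, T(9)=-2415, T(10)=5106, T(11)=2139, T(12)=-17457; answer -17457

-17457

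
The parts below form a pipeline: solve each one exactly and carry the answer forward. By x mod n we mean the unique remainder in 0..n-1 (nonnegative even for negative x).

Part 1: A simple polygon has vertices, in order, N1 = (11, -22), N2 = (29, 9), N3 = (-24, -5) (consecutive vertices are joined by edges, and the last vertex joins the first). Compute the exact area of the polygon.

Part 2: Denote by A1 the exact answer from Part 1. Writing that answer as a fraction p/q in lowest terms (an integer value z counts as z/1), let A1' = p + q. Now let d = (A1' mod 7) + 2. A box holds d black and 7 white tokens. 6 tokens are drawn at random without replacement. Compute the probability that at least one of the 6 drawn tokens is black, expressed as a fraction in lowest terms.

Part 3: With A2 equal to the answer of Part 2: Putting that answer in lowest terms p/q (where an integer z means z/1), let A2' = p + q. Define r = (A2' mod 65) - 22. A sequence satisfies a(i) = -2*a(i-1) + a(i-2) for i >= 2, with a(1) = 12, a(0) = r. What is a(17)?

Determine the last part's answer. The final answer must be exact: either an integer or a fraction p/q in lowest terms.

Part 1: cross terms: (11*9 - 29*-22)=737, (29*-5 - -24*9)=71, (-24*-22 - 11*-5)=583; twice the area = |1391| = 1391; area = 1391/2; answer 1391/2
Part 2: A1 = 1391/2; threaded value p + q = 1393; d = 2; total draws C(9,6) = 84; complement C(7,6) = 7; favorable 84 - 7 = 77; P = 11/12; answer 11/12
Part 3: A2 = 11/12; threaded value p + q = 23; r = 1; a(2) = -2*(12) + 1*(1) = -23; iterating: a(2)=-23, a(3)=58, a(4)=-139, a(5)=336, a(6)=-811, a(7)=1958, a(8)=-4727, a(9)=11412, a(10)=-27551, a(11)=66514, a(12)=-160579, a(13)=387672, a(14)=-935923, a(15)=2259518, a(16)=-5454959, a(17)=13169436; answer 13169436

13169436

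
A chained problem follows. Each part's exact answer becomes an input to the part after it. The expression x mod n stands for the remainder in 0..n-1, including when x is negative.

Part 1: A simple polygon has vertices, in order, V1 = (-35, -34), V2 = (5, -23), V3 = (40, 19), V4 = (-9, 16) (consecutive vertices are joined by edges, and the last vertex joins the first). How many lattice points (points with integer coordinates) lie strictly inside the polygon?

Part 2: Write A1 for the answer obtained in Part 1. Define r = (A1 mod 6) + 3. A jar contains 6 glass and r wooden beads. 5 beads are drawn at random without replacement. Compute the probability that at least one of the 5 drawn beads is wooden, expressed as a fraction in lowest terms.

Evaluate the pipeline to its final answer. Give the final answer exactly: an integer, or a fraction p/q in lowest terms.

Part 1: cross terms: (-35*-23 - 5*-34)=975, (5*19 - 40*-23)=1015, (40*16 - -9*19)=811, (-9*-34 - -35*16)=866; twice the area = |3667| = 3667; area = 3667/2; boundary points = 1 + 7 + 1 + 2 = 11; strictly interior points = area - boundary/2 + 1 = 1829; answer 1829
Part 2: A1 = 1829; r = 8; total draws C(14,5) = 2002; complement C(6,5) = 6; favorable 2002 - 6 = 1996; P = 998/1001; answer 998/1001

998/1001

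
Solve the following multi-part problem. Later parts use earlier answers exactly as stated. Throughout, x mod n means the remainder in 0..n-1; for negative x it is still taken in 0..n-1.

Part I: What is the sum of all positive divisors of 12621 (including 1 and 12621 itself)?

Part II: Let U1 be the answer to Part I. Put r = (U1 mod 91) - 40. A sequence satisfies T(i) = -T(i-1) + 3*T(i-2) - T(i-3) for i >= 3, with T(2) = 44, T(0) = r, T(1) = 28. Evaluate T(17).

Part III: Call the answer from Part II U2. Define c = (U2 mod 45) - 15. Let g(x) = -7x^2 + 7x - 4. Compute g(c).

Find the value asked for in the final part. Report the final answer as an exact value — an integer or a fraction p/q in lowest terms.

-4204

Part I: 12621 = 3 * 7 * 601; sigma = (1 + 3) * (1 + 7) * (1 + 601) = 4 * 8 * 602 = 19264; answer 19264
Part II: U1 = 19264; r = 23; T(3) = -1*(44) + 3*(28) - 1*(23) = 17; iterating: T(3)=17, T(4)=87, T(5)=-80, T(6)=324, T(7)=-651, T(8)=1703, T(9)=-3980, T(10)=9740, T(11)=-23383, T(12)=56583, T(13)=-136472, T(14)=329604, T(15)=-795603, T(16)=1920887, T(17)=-4637300; answer -4637300
Part III: U2 = -4637300; c = 25; -7*(25)^2 + 7*(25)^1 - 4 = (-4375) + (175) + (-4) = -4204; answer -4204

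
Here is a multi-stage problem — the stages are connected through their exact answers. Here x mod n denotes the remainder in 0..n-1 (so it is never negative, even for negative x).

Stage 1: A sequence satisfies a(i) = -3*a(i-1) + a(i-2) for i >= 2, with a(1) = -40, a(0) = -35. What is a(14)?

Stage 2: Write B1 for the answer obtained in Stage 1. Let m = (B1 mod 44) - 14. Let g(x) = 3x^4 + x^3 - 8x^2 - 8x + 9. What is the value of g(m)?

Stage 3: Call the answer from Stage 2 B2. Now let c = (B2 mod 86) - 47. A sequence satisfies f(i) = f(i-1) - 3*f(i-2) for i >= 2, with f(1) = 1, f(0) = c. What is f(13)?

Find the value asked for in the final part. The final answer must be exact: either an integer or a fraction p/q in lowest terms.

20521

Stage 1: a(2) = -3*(-40) + 1*(-35) = 85; iterating: a(2)=85, a(3)=-295, a(4)=970, a(5)=-3205, a(6)=10585, a(7)=-34960, a(8)=115465, a(9)=-381355, a(10)=1259530, a(11)=-4159945, a(12)=13739365, a(13)=-45378040, a(14)=149873485; answer 149873485
Stage 2: B1 = 149873485; m = 11; 3*(11)^4 + 1*(11)^3 - 8*(11)^2 - 8*(11)^1 + 9 = (43923) + (1331) + (-968) + (-88) + (9) = 44207; answer 44207
Stage 3: B2 = 44207; c = -44; f(2) = 1*(1) - 3*(-44) = 133; iterating: f(2)=133, f(3)=130, f(4)=-269, f(5)=-659, f(6)=148, f(7)=2125, f(8)=1681, f(9)=-4694, f(10)=-9737, f(11)=4345, f(12)=33556, f(13)=20521; answer 20521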